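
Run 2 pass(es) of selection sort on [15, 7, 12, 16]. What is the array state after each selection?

Pass 1: Select minimum 7 at index 1, swap -> [7, 15, 12, 16]
Pass 2: Select minimum 12 at index 2, swap -> [7, 12, 15, 16]


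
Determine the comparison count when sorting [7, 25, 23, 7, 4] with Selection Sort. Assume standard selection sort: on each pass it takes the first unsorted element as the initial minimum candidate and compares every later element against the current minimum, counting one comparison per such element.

Pass 1: scan indices 1..4 for the minimum = 4 comparison(s); min is 4, place at index 0 -> [4, 25, 23, 7, 7]
Pass 2: scan indices 2..4 for the minimum = 3 comparison(s); min is 7, place at index 1 -> [4, 7, 23, 25, 7]
Pass 3: scan indices 3..4 for the minimum = 2 comparison(s); min is 7, place at index 2 -> [4, 7, 7, 25, 23]
Pass 4: scan indices 4..4 for the minimum = 1 comparison(s); min is 23, place at index 3 -> [4, 7, 7, 23, 25]
Selection sort always scans the whole unsorted suffix, so the count is (n-1) + (n-2) + ... + 1 = n(n-1)/2 = 5*4/2 = 10 regardless of the input order.
Total comparisons: 4 + 3 + 2 + 1 = 10


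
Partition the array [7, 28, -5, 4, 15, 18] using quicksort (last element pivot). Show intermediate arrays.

Partition 1: pivot=18 at index 4 -> [7, -5, 4, 15, 18, 28]
Partition 2: pivot=15 at index 3 -> [7, -5, 4, 15, 18, 28]
Partition 3: pivot=4 at index 1 -> [-5, 4, 7, 15, 18, 28]


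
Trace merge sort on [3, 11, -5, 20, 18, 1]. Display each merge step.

Divide and conquer:
  Merge [11] + [-5] -> [-5, 11]
  Merge [3] + [-5, 11] -> [-5, 3, 11]
  Merge [18] + [1] -> [1, 18]
  Merge [20] + [1, 18] -> [1, 18, 20]
  Merge [-5, 3, 11] + [1, 18, 20] -> [-5, 1, 3, 11, 18, 20]


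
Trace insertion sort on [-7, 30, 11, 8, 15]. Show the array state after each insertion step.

First element -7 is already 'sorted'
Insert 30: shifted 0 elements -> [-7, 30, 11, 8, 15]
Insert 11: shifted 1 elements -> [-7, 11, 30, 8, 15]
Insert 8: shifted 2 elements -> [-7, 8, 11, 30, 15]
Insert 15: shifted 1 elements -> [-7, 8, 11, 15, 30]


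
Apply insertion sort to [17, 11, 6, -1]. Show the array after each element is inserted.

First element 17 is already 'sorted'
Insert 11: shifted 1 elements -> [11, 17, 6, -1]
Insert 6: shifted 2 elements -> [6, 11, 17, -1]
Insert -1: shifted 3 elements -> [-1, 6, 11, 17]


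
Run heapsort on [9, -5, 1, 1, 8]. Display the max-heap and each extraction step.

Build heap: [9, 8, 1, 1, -5]
Extract 9: [8, 1, 1, -5, 9]
Extract 8: [1, -5, 1, 8, 9]
Extract 1: [1, -5, 1, 8, 9]
Extract 1: [-5, 1, 1, 8, 9]


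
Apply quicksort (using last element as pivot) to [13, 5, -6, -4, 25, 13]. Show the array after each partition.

Partition 1: pivot=13 at index 4 -> [13, 5, -6, -4, 13, 25]
Partition 2: pivot=-4 at index 1 -> [-6, -4, 13, 5, 13, 25]
Partition 3: pivot=5 at index 2 -> [-6, -4, 5, 13, 13, 25]


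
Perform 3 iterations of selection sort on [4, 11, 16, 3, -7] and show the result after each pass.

Pass 1: Select minimum -7 at index 4, swap -> [-7, 11, 16, 3, 4]
Pass 2: Select minimum 3 at index 3, swap -> [-7, 3, 16, 11, 4]
Pass 3: Select minimum 4 at index 4, swap -> [-7, 3, 4, 11, 16]


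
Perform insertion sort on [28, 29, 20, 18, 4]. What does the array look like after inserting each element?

First element 28 is already 'sorted'
Insert 29: shifted 0 elements -> [28, 29, 20, 18, 4]
Insert 20: shifted 2 elements -> [20, 28, 29, 18, 4]
Insert 18: shifted 3 elements -> [18, 20, 28, 29, 4]
Insert 4: shifted 4 elements -> [4, 18, 20, 28, 29]


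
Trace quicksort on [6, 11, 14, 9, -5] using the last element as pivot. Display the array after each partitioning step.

Partition 1: pivot=-5 at index 0 -> [-5, 11, 14, 9, 6]
Partition 2: pivot=6 at index 1 -> [-5, 6, 14, 9, 11]
Partition 3: pivot=11 at index 3 -> [-5, 6, 9, 11, 14]


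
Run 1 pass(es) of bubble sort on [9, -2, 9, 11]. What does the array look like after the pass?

After pass 1: [-2, 9, 9, 11] (1 swaps)
Total swaps: 1


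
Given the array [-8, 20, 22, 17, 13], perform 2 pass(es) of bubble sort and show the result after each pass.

After pass 1: [-8, 20, 17, 13, 22] (2 swaps)
After pass 2: [-8, 17, 13, 20, 22] (2 swaps)
Total swaps: 4


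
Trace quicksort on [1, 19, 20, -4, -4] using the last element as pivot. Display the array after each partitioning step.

Partition 1: pivot=-4 at index 1 -> [-4, -4, 20, 1, 19]
Partition 2: pivot=19 at index 3 -> [-4, -4, 1, 19, 20]


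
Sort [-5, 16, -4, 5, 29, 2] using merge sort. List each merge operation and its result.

Divide and conquer:
  Merge [16] + [-4] -> [-4, 16]
  Merge [-5] + [-4, 16] -> [-5, -4, 16]
  Merge [29] + [2] -> [2, 29]
  Merge [5] + [2, 29] -> [2, 5, 29]
  Merge [-5, -4, 16] + [2, 5, 29] -> [-5, -4, 2, 5, 16, 29]


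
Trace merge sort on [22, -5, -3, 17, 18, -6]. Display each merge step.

Divide and conquer:
  Merge [-5] + [-3] -> [-5, -3]
  Merge [22] + [-5, -3] -> [-5, -3, 22]
  Merge [18] + [-6] -> [-6, 18]
  Merge [17] + [-6, 18] -> [-6, 17, 18]
  Merge [-5, -3, 22] + [-6, 17, 18] -> [-6, -5, -3, 17, 18, 22]


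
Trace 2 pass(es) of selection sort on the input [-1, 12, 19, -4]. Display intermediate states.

Pass 1: Select minimum -4 at index 3, swap -> [-4, 12, 19, -1]
Pass 2: Select minimum -1 at index 3, swap -> [-4, -1, 19, 12]


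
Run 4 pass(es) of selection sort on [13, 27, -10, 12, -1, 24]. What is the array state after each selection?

Pass 1: Select minimum -10 at index 2, swap -> [-10, 27, 13, 12, -1, 24]
Pass 2: Select minimum -1 at index 4, swap -> [-10, -1, 13, 12, 27, 24]
Pass 3: Select minimum 12 at index 3, swap -> [-10, -1, 12, 13, 27, 24]
Pass 4: Select minimum 13 at index 3, swap -> [-10, -1, 12, 13, 27, 24]


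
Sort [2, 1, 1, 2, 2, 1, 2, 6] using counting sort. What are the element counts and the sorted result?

Count array: [0, 3, 4, 0, 0, 0, 1]
(count[i] = number of elements equal to i)
Cumulative count: [0, 3, 7, 7, 7, 7, 8]
Sorted: [1, 1, 1, 2, 2, 2, 2, 6]


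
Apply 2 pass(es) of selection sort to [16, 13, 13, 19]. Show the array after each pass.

Pass 1: Select minimum 13 at index 1, swap -> [13, 16, 13, 19]
Pass 2: Select minimum 13 at index 2, swap -> [13, 13, 16, 19]


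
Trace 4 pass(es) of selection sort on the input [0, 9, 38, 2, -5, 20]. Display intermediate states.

Pass 1: Select minimum -5 at index 4, swap -> [-5, 9, 38, 2, 0, 20]
Pass 2: Select minimum 0 at index 4, swap -> [-5, 0, 38, 2, 9, 20]
Pass 3: Select minimum 2 at index 3, swap -> [-5, 0, 2, 38, 9, 20]
Pass 4: Select minimum 9 at index 4, swap -> [-5, 0, 2, 9, 38, 20]


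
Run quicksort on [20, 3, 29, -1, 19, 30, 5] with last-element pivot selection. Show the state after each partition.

Partition 1: pivot=5 at index 2 -> [3, -1, 5, 20, 19, 30, 29]
Partition 2: pivot=-1 at index 0 -> [-1, 3, 5, 20, 19, 30, 29]
Partition 3: pivot=29 at index 5 -> [-1, 3, 5, 20, 19, 29, 30]
Partition 4: pivot=19 at index 3 -> [-1, 3, 5, 19, 20, 29, 30]


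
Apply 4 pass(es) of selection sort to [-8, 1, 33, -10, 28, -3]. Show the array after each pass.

Pass 1: Select minimum -10 at index 3, swap -> [-10, 1, 33, -8, 28, -3]
Pass 2: Select minimum -8 at index 3, swap -> [-10, -8, 33, 1, 28, -3]
Pass 3: Select minimum -3 at index 5, swap -> [-10, -8, -3, 1, 28, 33]
Pass 4: Select minimum 1 at index 3, swap -> [-10, -8, -3, 1, 28, 33]


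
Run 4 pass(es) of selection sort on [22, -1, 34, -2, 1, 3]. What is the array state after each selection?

Pass 1: Select minimum -2 at index 3, swap -> [-2, -1, 34, 22, 1, 3]
Pass 2: Select minimum -1 at index 1, swap -> [-2, -1, 34, 22, 1, 3]
Pass 3: Select minimum 1 at index 4, swap -> [-2, -1, 1, 22, 34, 3]
Pass 4: Select minimum 3 at index 5, swap -> [-2, -1, 1, 3, 34, 22]


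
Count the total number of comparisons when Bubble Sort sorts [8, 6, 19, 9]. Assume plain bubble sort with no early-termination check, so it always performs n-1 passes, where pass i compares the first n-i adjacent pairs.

Pass 1: compare adjacent pairs (0,1)..(2,3) = 3 comparison(s), 2 swap(s) -> [6, 8, 9, 19]
Pass 2: compare adjacent pairs (0,1)..(1,2) = 2 comparison(s), 0 swap(s) -> [6, 8, 9, 19]
Pass 3: compare adjacent pairs (0,1)..(0,1) = 1 comparison(s), 0 swap(s) -> [6, 8, 9, 19]
Total comparisons: 3 + 2 + 1 = 6


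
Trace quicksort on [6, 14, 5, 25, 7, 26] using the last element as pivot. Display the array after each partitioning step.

Partition 1: pivot=26 at index 5 -> [6, 14, 5, 25, 7, 26]
Partition 2: pivot=7 at index 2 -> [6, 5, 7, 25, 14, 26]
Partition 3: pivot=5 at index 0 -> [5, 6, 7, 25, 14, 26]
Partition 4: pivot=14 at index 3 -> [5, 6, 7, 14, 25, 26]


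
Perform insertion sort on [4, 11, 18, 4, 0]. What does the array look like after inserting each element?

First element 4 is already 'sorted'
Insert 11: shifted 0 elements -> [4, 11, 18, 4, 0]
Insert 18: shifted 0 elements -> [4, 11, 18, 4, 0]
Insert 4: shifted 2 elements -> [4, 4, 11, 18, 0]
Insert 0: shifted 4 elements -> [0, 4, 4, 11, 18]


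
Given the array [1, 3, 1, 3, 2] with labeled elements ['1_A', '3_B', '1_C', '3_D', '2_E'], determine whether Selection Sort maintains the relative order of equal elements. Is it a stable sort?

Trace Selection Sort on the labeled array (the key is the number; the letter only tracks identity):
  Pass 1: minimum 1_A is already at index 0; no swap -> [1_A, 3_B, 1_C, 3_D, 2_E]
  Pass 2: minimum of unsorted part is 1_C at index 2; swap it with 3_B at index 1 -> [1_A, 1_C, 3_B, 3_D, 2_E]
  Pass 3: minimum of unsorted part is 2_E at index 4; swap it with 3_B at index 2 -> [1_A, 1_C, 2_E, 3_D, 3_B]
  Pass 4: minimum 3_D is already at index 3; no swap -> [1_A, 1_C, 2_E, 3_D, 3_B]
Final order: [1_A, 1_C, 2_E, 3_D, 3_B]
Equal keys:
  value 1: originally 1_A, 1_C; after sorting 1_A, 1_C -> order preserved
  value 3: originally 3_B, 3_D; after sorting 3_D, 3_B -> order changed
Equal keys were reordered, so Selection Sort is not stable: the long-range swap that moves the minimum into place can carry an element past an equal key. (One such input is enough; an unstable sort may happen to preserve order on other inputs, but it gives no guarantee.)
Answer: Not stable


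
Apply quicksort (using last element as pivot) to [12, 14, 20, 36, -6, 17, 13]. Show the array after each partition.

Partition 1: pivot=13 at index 2 -> [12, -6, 13, 36, 14, 17, 20]
Partition 2: pivot=-6 at index 0 -> [-6, 12, 13, 36, 14, 17, 20]
Partition 3: pivot=20 at index 5 -> [-6, 12, 13, 14, 17, 20, 36]
Partition 4: pivot=17 at index 4 -> [-6, 12, 13, 14, 17, 20, 36]


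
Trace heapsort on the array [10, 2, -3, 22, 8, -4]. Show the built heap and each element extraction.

Build heap: [22, 10, -3, 2, 8, -4]
Extract 22: [10, 8, -3, 2, -4, 22]
Extract 10: [8, 2, -3, -4, 10, 22]
Extract 8: [2, -4, -3, 8, 10, 22]
Extract 2: [-3, -4, 2, 8, 10, 22]
Extract -3: [-4, -3, 2, 8, 10, 22]


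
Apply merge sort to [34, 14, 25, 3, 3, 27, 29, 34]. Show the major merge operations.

Divide and conquer:
  Merge [34] + [14] -> [14, 34]
  Merge [25] + [3] -> [3, 25]
  Merge [14, 34] + [3, 25] -> [3, 14, 25, 34]
  Merge [3] + [27] -> [3, 27]
  Merge [29] + [34] -> [29, 34]
  Merge [3, 27] + [29, 34] -> [3, 27, 29, 34]
  Merge [3, 14, 25, 34] + [3, 27, 29, 34] -> [3, 3, 14, 25, 27, 29, 34, 34]


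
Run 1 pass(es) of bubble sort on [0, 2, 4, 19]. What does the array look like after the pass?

After pass 1: [0, 2, 4, 19] (0 swaps)
Total swaps: 0


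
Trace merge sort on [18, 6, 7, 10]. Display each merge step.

Divide and conquer:
  Merge [18] + [6] -> [6, 18]
  Merge [7] + [10] -> [7, 10]
  Merge [6, 18] + [7, 10] -> [6, 7, 10, 18]


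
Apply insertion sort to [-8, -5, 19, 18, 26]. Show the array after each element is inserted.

First element -8 is already 'sorted'
Insert -5: shifted 0 elements -> [-8, -5, 19, 18, 26]
Insert 19: shifted 0 elements -> [-8, -5, 19, 18, 26]
Insert 18: shifted 1 elements -> [-8, -5, 18, 19, 26]
Insert 26: shifted 0 elements -> [-8, -5, 18, 19, 26]


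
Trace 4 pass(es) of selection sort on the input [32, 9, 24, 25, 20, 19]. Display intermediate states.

Pass 1: Select minimum 9 at index 1, swap -> [9, 32, 24, 25, 20, 19]
Pass 2: Select minimum 19 at index 5, swap -> [9, 19, 24, 25, 20, 32]
Pass 3: Select minimum 20 at index 4, swap -> [9, 19, 20, 25, 24, 32]
Pass 4: Select minimum 24 at index 4, swap -> [9, 19, 20, 24, 25, 32]


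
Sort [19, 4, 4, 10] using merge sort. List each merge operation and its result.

Divide and conquer:
  Merge [19] + [4] -> [4, 19]
  Merge [4] + [10] -> [4, 10]
  Merge [4, 19] + [4, 10] -> [4, 4, 10, 19]


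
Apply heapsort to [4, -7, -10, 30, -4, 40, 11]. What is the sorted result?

Build heap: [40, 30, 11, -7, -4, -10, 4]
Extract 40: [30, 4, 11, -7, -4, -10, 40]
Extract 30: [11, 4, -10, -7, -4, 30, 40]
Extract 11: [4, -4, -10, -7, 11, 30, 40]
Extract 4: [-4, -7, -10, 4, 11, 30, 40]
Extract -4: [-7, -10, -4, 4, 11, 30, 40]
Extract -7: [-10, -7, -4, 4, 11, 30, 40]


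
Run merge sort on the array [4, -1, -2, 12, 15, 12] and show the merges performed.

Divide and conquer:
  Merge [-1] + [-2] -> [-2, -1]
  Merge [4] + [-2, -1] -> [-2, -1, 4]
  Merge [15] + [12] -> [12, 15]
  Merge [12] + [12, 15] -> [12, 12, 15]
  Merge [-2, -1, 4] + [12, 12, 15] -> [-2, -1, 4, 12, 12, 15]


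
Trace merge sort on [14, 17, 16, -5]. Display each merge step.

Divide and conquer:
  Merge [14] + [17] -> [14, 17]
  Merge [16] + [-5] -> [-5, 16]
  Merge [14, 17] + [-5, 16] -> [-5, 14, 16, 17]


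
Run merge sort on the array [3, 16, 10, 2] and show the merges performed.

Divide and conquer:
  Merge [3] + [16] -> [3, 16]
  Merge [10] + [2] -> [2, 10]
  Merge [3, 16] + [2, 10] -> [2, 3, 10, 16]


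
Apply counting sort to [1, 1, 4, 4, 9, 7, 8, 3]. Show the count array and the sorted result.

Count array: [0, 2, 0, 1, 2, 0, 0, 1, 1, 1]
(count[i] = number of elements equal to i)
Cumulative count: [0, 2, 2, 3, 5, 5, 5, 6, 7, 8]
Sorted: [1, 1, 3, 4, 4, 7, 8, 9]


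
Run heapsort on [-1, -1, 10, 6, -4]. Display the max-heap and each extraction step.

Build heap: [10, 6, -1, -1, -4]
Extract 10: [6, -1, -1, -4, 10]
Extract 6: [-1, -4, -1, 6, 10]
Extract -1: [-1, -4, -1, 6, 10]
Extract -1: [-4, -1, -1, 6, 10]


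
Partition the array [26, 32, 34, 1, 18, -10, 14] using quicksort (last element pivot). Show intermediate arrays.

Partition 1: pivot=14 at index 2 -> [1, -10, 14, 26, 18, 32, 34]
Partition 2: pivot=-10 at index 0 -> [-10, 1, 14, 26, 18, 32, 34]
Partition 3: pivot=34 at index 6 -> [-10, 1, 14, 26, 18, 32, 34]
Partition 4: pivot=32 at index 5 -> [-10, 1, 14, 26, 18, 32, 34]
Partition 5: pivot=18 at index 3 -> [-10, 1, 14, 18, 26, 32, 34]


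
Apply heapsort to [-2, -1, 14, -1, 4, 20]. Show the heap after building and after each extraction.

Build heap: [20, 4, 14, -1, -1, -2]
Extract 20: [14, 4, -2, -1, -1, 20]
Extract 14: [4, -1, -2, -1, 14, 20]
Extract 4: [-1, -1, -2, 4, 14, 20]
Extract -1: [-1, -2, -1, 4, 14, 20]
Extract -1: [-2, -1, -1, 4, 14, 20]


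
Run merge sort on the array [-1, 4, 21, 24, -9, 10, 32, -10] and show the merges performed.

Divide and conquer:
  Merge [-1] + [4] -> [-1, 4]
  Merge [21] + [24] -> [21, 24]
  Merge [-1, 4] + [21, 24] -> [-1, 4, 21, 24]
  Merge [-9] + [10] -> [-9, 10]
  Merge [32] + [-10] -> [-10, 32]
  Merge [-9, 10] + [-10, 32] -> [-10, -9, 10, 32]
  Merge [-1, 4, 21, 24] + [-10, -9, 10, 32] -> [-10, -9, -1, 4, 10, 21, 24, 32]


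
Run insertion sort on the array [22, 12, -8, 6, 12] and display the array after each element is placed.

First element 22 is already 'sorted'
Insert 12: shifted 1 elements -> [12, 22, -8, 6, 12]
Insert -8: shifted 2 elements -> [-8, 12, 22, 6, 12]
Insert 6: shifted 2 elements -> [-8, 6, 12, 22, 12]
Insert 12: shifted 1 elements -> [-8, 6, 12, 12, 22]


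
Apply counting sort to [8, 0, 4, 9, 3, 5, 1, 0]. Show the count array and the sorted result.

Count array: [2, 1, 0, 1, 1, 1, 0, 0, 1, 1]
(count[i] = number of elements equal to i)
Cumulative count: [2, 3, 3, 4, 5, 6, 6, 6, 7, 8]
Sorted: [0, 0, 1, 3, 4, 5, 8, 9]


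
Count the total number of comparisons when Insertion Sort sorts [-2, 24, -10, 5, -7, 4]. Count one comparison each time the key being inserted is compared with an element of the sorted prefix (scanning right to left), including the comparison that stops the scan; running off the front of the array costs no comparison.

Insert 24: -2 <= 24 (stop) = 1 comparison(s) -> [-2, 24, -10, 5, -7, 4]
Insert -10: 24 > -10 (shift), -2 > -10 (shift), reached front = 2 comparison(s) -> [-10, -2, 24, 5, -7, 4]
Insert 5: 24 > 5 (shift), -2 <= 5 (stop) = 2 comparison(s) -> [-10, -2, 5, 24, -7, 4]
Insert -7: 24 > -7 (shift), 5 > -7 (shift), -2 > -7 (shift), -10 <= -7 (stop) = 4 comparison(s) -> [-10, -7, -2, 5, 24, 4]
Insert 4: 24 > 4 (shift), 5 > 4 (shift), -2 <= 4 (stop) = 3 comparison(s) -> [-10, -7, -2, 4, 5, 24]
Total comparisons: 1 + 2 + 2 + 4 + 3 = 12


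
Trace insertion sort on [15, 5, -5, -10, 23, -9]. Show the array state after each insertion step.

First element 15 is already 'sorted'
Insert 5: shifted 1 elements -> [5, 15, -5, -10, 23, -9]
Insert -5: shifted 2 elements -> [-5, 5, 15, -10, 23, -9]
Insert -10: shifted 3 elements -> [-10, -5, 5, 15, 23, -9]
Insert 23: shifted 0 elements -> [-10, -5, 5, 15, 23, -9]
Insert -9: shifted 4 elements -> [-10, -9, -5, 5, 15, 23]


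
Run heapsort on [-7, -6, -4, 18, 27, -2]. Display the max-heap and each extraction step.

Build heap: [27, 18, -2, -7, -6, -4]
Extract 27: [18, -4, -2, -7, -6, 27]
Extract 18: [-2, -4, -6, -7, 18, 27]
Extract -2: [-4, -7, -6, -2, 18, 27]
Extract -4: [-6, -7, -4, -2, 18, 27]
Extract -6: [-7, -6, -4, -2, 18, 27]


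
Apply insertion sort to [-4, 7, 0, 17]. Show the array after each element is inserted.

First element -4 is already 'sorted'
Insert 7: shifted 0 elements -> [-4, 7, 0, 17]
Insert 0: shifted 1 elements -> [-4, 0, 7, 17]
Insert 17: shifted 0 elements -> [-4, 0, 7, 17]


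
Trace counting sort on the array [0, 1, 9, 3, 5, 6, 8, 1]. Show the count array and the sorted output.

Count array: [1, 2, 0, 1, 0, 1, 1, 0, 1, 1]
(count[i] = number of elements equal to i)
Cumulative count: [1, 3, 3, 4, 4, 5, 6, 6, 7, 8]
Sorted: [0, 1, 1, 3, 5, 6, 8, 9]


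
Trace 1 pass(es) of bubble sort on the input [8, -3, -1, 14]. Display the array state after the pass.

After pass 1: [-3, -1, 8, 14] (2 swaps)
Total swaps: 2


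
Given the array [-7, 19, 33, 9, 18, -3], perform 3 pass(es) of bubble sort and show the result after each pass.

After pass 1: [-7, 19, 9, 18, -3, 33] (3 swaps)
After pass 2: [-7, 9, 18, -3, 19, 33] (3 swaps)
After pass 3: [-7, 9, -3, 18, 19, 33] (1 swaps)
Total swaps: 7


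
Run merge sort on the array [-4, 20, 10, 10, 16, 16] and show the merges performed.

Divide and conquer:
  Merge [20] + [10] -> [10, 20]
  Merge [-4] + [10, 20] -> [-4, 10, 20]
  Merge [16] + [16] -> [16, 16]
  Merge [10] + [16, 16] -> [10, 16, 16]
  Merge [-4, 10, 20] + [10, 16, 16] -> [-4, 10, 10, 16, 16, 20]


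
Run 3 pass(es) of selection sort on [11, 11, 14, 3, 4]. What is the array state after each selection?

Pass 1: Select minimum 3 at index 3, swap -> [3, 11, 14, 11, 4]
Pass 2: Select minimum 4 at index 4, swap -> [3, 4, 14, 11, 11]
Pass 3: Select minimum 11 at index 3, swap -> [3, 4, 11, 14, 11]


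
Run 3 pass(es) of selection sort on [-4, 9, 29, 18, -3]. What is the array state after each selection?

Pass 1: Select minimum -4 at index 0, swap -> [-4, 9, 29, 18, -3]
Pass 2: Select minimum -3 at index 4, swap -> [-4, -3, 29, 18, 9]
Pass 3: Select minimum 9 at index 4, swap -> [-4, -3, 9, 18, 29]


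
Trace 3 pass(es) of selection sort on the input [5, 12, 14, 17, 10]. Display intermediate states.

Pass 1: Select minimum 5 at index 0, swap -> [5, 12, 14, 17, 10]
Pass 2: Select minimum 10 at index 4, swap -> [5, 10, 14, 17, 12]
Pass 3: Select minimum 12 at index 4, swap -> [5, 10, 12, 17, 14]


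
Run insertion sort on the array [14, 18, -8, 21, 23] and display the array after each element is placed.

First element 14 is already 'sorted'
Insert 18: shifted 0 elements -> [14, 18, -8, 21, 23]
Insert -8: shifted 2 elements -> [-8, 14, 18, 21, 23]
Insert 21: shifted 0 elements -> [-8, 14, 18, 21, 23]
Insert 23: shifted 0 elements -> [-8, 14, 18, 21, 23]


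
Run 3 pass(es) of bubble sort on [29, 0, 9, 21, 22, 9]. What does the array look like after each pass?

After pass 1: [0, 9, 21, 22, 9, 29] (5 swaps)
After pass 2: [0, 9, 21, 9, 22, 29] (1 swaps)
After pass 3: [0, 9, 9, 21, 22, 29] (1 swaps)
Total swaps: 7


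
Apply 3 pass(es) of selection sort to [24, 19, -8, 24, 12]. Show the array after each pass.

Pass 1: Select minimum -8 at index 2, swap -> [-8, 19, 24, 24, 12]
Pass 2: Select minimum 12 at index 4, swap -> [-8, 12, 24, 24, 19]
Pass 3: Select minimum 19 at index 4, swap -> [-8, 12, 19, 24, 24]


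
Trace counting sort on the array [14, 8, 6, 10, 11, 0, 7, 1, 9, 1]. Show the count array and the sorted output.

Count array: [1, 2, 0, 0, 0, 0, 1, 1, 1, 1, 1, 1, 0, 0, 1]
(count[i] = number of elements equal to i)
Cumulative count: [1, 3, 3, 3, 3, 3, 4, 5, 6, 7, 8, 9, 9, 9, 10]
Sorted: [0, 1, 1, 6, 7, 8, 9, 10, 11, 14]


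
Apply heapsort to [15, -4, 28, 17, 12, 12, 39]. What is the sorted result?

Build heap: [39, 17, 28, -4, 12, 12, 15]
Extract 39: [28, 17, 15, -4, 12, 12, 39]
Extract 28: [17, 12, 15, -4, 12, 28, 39]
Extract 17: [15, 12, 12, -4, 17, 28, 39]
Extract 15: [12, -4, 12, 15, 17, 28, 39]
Extract 12: [12, -4, 12, 15, 17, 28, 39]
Extract 12: [-4, 12, 12, 15, 17, 28, 39]


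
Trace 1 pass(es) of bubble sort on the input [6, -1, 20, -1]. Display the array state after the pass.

After pass 1: [-1, 6, -1, 20] (2 swaps)
Total swaps: 2


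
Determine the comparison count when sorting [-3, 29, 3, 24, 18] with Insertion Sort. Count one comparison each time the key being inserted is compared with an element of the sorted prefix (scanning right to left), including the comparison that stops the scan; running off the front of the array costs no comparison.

Insert 29: -3 <= 29 (stop) = 1 comparison(s) -> [-3, 29, 3, 24, 18]
Insert 3: 29 > 3 (shift), -3 <= 3 (stop) = 2 comparison(s) -> [-3, 3, 29, 24, 18]
Insert 24: 29 > 24 (shift), 3 <= 24 (stop) = 2 comparison(s) -> [-3, 3, 24, 29, 18]
Insert 18: 29 > 18 (shift), 24 > 18 (shift), 3 <= 18 (stop) = 3 comparison(s) -> [-3, 3, 18, 24, 29]
Total comparisons: 1 + 2 + 2 + 3 = 8


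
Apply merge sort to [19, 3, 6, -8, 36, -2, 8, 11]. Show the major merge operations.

Divide and conquer:
  Merge [19] + [3] -> [3, 19]
  Merge [6] + [-8] -> [-8, 6]
  Merge [3, 19] + [-8, 6] -> [-8, 3, 6, 19]
  Merge [36] + [-2] -> [-2, 36]
  Merge [8] + [11] -> [8, 11]
  Merge [-2, 36] + [8, 11] -> [-2, 8, 11, 36]
  Merge [-8, 3, 6, 19] + [-2, 8, 11, 36] -> [-8, -2, 3, 6, 8, 11, 19, 36]


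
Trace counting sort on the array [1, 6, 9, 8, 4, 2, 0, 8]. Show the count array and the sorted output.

Count array: [1, 1, 1, 0, 1, 0, 1, 0, 2, 1]
(count[i] = number of elements equal to i)
Cumulative count: [1, 2, 3, 3, 4, 4, 5, 5, 7, 8]
Sorted: [0, 1, 2, 4, 6, 8, 8, 9]


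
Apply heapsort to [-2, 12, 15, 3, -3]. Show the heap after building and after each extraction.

Build heap: [15, 12, -2, 3, -3]
Extract 15: [12, 3, -2, -3, 15]
Extract 12: [3, -3, -2, 12, 15]
Extract 3: [-2, -3, 3, 12, 15]
Extract -2: [-3, -2, 3, 12, 15]


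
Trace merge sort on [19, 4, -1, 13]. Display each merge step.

Divide and conquer:
  Merge [19] + [4] -> [4, 19]
  Merge [-1] + [13] -> [-1, 13]
  Merge [4, 19] + [-1, 13] -> [-1, 4, 13, 19]


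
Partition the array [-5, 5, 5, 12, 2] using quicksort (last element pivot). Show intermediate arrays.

Partition 1: pivot=2 at index 1 -> [-5, 2, 5, 12, 5]
Partition 2: pivot=5 at index 3 -> [-5, 2, 5, 5, 12]


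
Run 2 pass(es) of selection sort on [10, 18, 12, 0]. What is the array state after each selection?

Pass 1: Select minimum 0 at index 3, swap -> [0, 18, 12, 10]
Pass 2: Select minimum 10 at index 3, swap -> [0, 10, 12, 18]


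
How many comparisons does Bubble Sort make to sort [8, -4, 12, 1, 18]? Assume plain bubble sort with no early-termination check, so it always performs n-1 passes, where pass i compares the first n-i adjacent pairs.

Pass 1: compare adjacent pairs (0,1)..(3,4) = 4 comparison(s), 2 swap(s) -> [-4, 8, 1, 12, 18]
Pass 2: compare adjacent pairs (0,1)..(2,3) = 3 comparison(s), 1 swap(s) -> [-4, 1, 8, 12, 18]
Pass 3: compare adjacent pairs (0,1)..(1,2) = 2 comparison(s), 0 swap(s) -> [-4, 1, 8, 12, 18]
Pass 4: compare adjacent pairs (0,1)..(0,1) = 1 comparison(s), 0 swap(s) -> [-4, 1, 8, 12, 18]
Total comparisons: 4 + 3 + 2 + 1 = 10


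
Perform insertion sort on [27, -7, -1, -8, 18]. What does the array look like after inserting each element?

First element 27 is already 'sorted'
Insert -7: shifted 1 elements -> [-7, 27, -1, -8, 18]
Insert -1: shifted 1 elements -> [-7, -1, 27, -8, 18]
Insert -8: shifted 3 elements -> [-8, -7, -1, 27, 18]
Insert 18: shifted 1 elements -> [-8, -7, -1, 18, 27]


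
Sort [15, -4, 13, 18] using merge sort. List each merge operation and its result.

Divide and conquer:
  Merge [15] + [-4] -> [-4, 15]
  Merge [13] + [18] -> [13, 18]
  Merge [-4, 15] + [13, 18] -> [-4, 13, 15, 18]


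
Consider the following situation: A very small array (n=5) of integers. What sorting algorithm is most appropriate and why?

Best choice: Insertion sort
Reason: For tiny inputs the O(n^2) overhead is negligible and insertion sort has minimal constant factors


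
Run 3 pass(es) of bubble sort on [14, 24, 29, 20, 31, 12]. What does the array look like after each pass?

After pass 1: [14, 24, 20, 29, 12, 31] (2 swaps)
After pass 2: [14, 20, 24, 12, 29, 31] (2 swaps)
After pass 3: [14, 20, 12, 24, 29, 31] (1 swaps)
Total swaps: 5


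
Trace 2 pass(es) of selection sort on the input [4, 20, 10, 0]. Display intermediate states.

Pass 1: Select minimum 0 at index 3, swap -> [0, 20, 10, 4]
Pass 2: Select minimum 4 at index 3, swap -> [0, 4, 10, 20]


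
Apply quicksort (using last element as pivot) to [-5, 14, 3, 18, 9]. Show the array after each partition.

Partition 1: pivot=9 at index 2 -> [-5, 3, 9, 18, 14]
Partition 2: pivot=3 at index 1 -> [-5, 3, 9, 18, 14]
Partition 3: pivot=14 at index 3 -> [-5, 3, 9, 14, 18]


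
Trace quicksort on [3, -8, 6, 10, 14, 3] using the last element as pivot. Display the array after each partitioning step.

Partition 1: pivot=3 at index 2 -> [3, -8, 3, 10, 14, 6]
Partition 2: pivot=-8 at index 0 -> [-8, 3, 3, 10, 14, 6]
Partition 3: pivot=6 at index 3 -> [-8, 3, 3, 6, 14, 10]
Partition 4: pivot=10 at index 4 -> [-8, 3, 3, 6, 10, 14]


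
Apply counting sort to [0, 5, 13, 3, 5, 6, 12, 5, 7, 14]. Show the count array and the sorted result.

Count array: [1, 0, 0, 1, 0, 3, 1, 1, 0, 0, 0, 0, 1, 1, 1]
(count[i] = number of elements equal to i)
Cumulative count: [1, 1, 1, 2, 2, 5, 6, 7, 7, 7, 7, 7, 8, 9, 10]
Sorted: [0, 3, 5, 5, 5, 6, 7, 12, 13, 14]


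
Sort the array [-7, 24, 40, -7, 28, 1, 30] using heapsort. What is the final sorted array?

Build heap: [40, 28, 30, -7, 24, 1, -7]
Extract 40: [30, 28, 1, -7, 24, -7, 40]
Extract 30: [28, 24, 1, -7, -7, 30, 40]
Extract 28: [24, -7, 1, -7, 28, 30, 40]
Extract 24: [1, -7, -7, 24, 28, 30, 40]
Extract 1: [-7, -7, 1, 24, 28, 30, 40]
Extract -7: [-7, -7, 1, 24, 28, 30, 40]


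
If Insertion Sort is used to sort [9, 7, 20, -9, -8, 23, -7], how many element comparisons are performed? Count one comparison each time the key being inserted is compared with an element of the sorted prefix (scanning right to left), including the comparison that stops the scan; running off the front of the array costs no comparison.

Insert 7: 9 > 7 (shift), reached front = 1 comparison(s) -> [7, 9, 20, -9, -8, 23, -7]
Insert 20: 9 <= 20 (stop) = 1 comparison(s) -> [7, 9, 20, -9, -8, 23, -7]
Insert -9: 20 > -9 (shift), 9 > -9 (shift), 7 > -9 (shift), reached front = 3 comparison(s) -> [-9, 7, 9, 20, -8, 23, -7]
Insert -8: 20 > -8 (shift), 9 > -8 (shift), 7 > -8 (shift), -9 <= -8 (stop) = 4 comparison(s) -> [-9, -8, 7, 9, 20, 23, -7]
Insert 23: 20 <= 23 (stop) = 1 comparison(s) -> [-9, -8, 7, 9, 20, 23, -7]
Insert -7: 23 > -7 (shift), 20 > -7 (shift), 9 > -7 (shift), 7 > -7 (shift), -8 <= -7 (stop) = 5 comparison(s) -> [-9, -8, -7, 7, 9, 20, 23]
Total comparisons: 1 + 1 + 3 + 4 + 1 + 5 = 15


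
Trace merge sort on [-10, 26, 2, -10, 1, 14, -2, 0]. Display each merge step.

Divide and conquer:
  Merge [-10] + [26] -> [-10, 26]
  Merge [2] + [-10] -> [-10, 2]
  Merge [-10, 26] + [-10, 2] -> [-10, -10, 2, 26]
  Merge [1] + [14] -> [1, 14]
  Merge [-2] + [0] -> [-2, 0]
  Merge [1, 14] + [-2, 0] -> [-2, 0, 1, 14]
  Merge [-10, -10, 2, 26] + [-2, 0, 1, 14] -> [-10, -10, -2, 0, 1, 2, 14, 26]


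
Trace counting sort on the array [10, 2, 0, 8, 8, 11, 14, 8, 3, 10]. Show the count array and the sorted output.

Count array: [1, 0, 1, 1, 0, 0, 0, 0, 3, 0, 2, 1, 0, 0, 1]
(count[i] = number of elements equal to i)
Cumulative count: [1, 1, 2, 3, 3, 3, 3, 3, 6, 6, 8, 9, 9, 9, 10]
Sorted: [0, 2, 3, 8, 8, 8, 10, 10, 11, 14]


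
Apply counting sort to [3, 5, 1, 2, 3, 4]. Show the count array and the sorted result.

Count array: [0, 1, 1, 2, 1, 1]
(count[i] = number of elements equal to i)
Cumulative count: [0, 1, 2, 4, 5, 6]
Sorted: [1, 2, 3, 3, 4, 5]


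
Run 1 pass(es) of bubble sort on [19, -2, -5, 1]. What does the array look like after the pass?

After pass 1: [-2, -5, 1, 19] (3 swaps)
Total swaps: 3


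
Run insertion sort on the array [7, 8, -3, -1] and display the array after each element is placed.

First element 7 is already 'sorted'
Insert 8: shifted 0 elements -> [7, 8, -3, -1]
Insert -3: shifted 2 elements -> [-3, 7, 8, -1]
Insert -1: shifted 2 elements -> [-3, -1, 7, 8]


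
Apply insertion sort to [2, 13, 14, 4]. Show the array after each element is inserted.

First element 2 is already 'sorted'
Insert 13: shifted 0 elements -> [2, 13, 14, 4]
Insert 14: shifted 0 elements -> [2, 13, 14, 4]
Insert 4: shifted 2 elements -> [2, 4, 13, 14]


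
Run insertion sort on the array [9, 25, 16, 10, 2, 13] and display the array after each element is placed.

First element 9 is already 'sorted'
Insert 25: shifted 0 elements -> [9, 25, 16, 10, 2, 13]
Insert 16: shifted 1 elements -> [9, 16, 25, 10, 2, 13]
Insert 10: shifted 2 elements -> [9, 10, 16, 25, 2, 13]
Insert 2: shifted 4 elements -> [2, 9, 10, 16, 25, 13]
Insert 13: shifted 2 elements -> [2, 9, 10, 13, 16, 25]


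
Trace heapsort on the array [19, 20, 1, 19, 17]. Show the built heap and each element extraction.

Build heap: [20, 19, 1, 19, 17]
Extract 20: [19, 19, 1, 17, 20]
Extract 19: [19, 17, 1, 19, 20]
Extract 19: [17, 1, 19, 19, 20]
Extract 17: [1, 17, 19, 19, 20]


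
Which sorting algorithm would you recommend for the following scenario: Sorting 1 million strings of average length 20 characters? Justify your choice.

Best choice: MSD radix sort or Mergesort
Reason: MSD radix sort is a non-comparison sort that buckets the strings by successive character positions, running in time proportional to the total number of characters examined rather than O(n log n) string comparisons; mergesort is a stable O(n log n)-comparison alternative that works for arbitrary variable-length keys


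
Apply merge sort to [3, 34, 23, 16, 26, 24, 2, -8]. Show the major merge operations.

Divide and conquer:
  Merge [3] + [34] -> [3, 34]
  Merge [23] + [16] -> [16, 23]
  Merge [3, 34] + [16, 23] -> [3, 16, 23, 34]
  Merge [26] + [24] -> [24, 26]
  Merge [2] + [-8] -> [-8, 2]
  Merge [24, 26] + [-8, 2] -> [-8, 2, 24, 26]
  Merge [3, 16, 23, 34] + [-8, 2, 24, 26] -> [-8, 2, 3, 16, 23, 24, 26, 34]


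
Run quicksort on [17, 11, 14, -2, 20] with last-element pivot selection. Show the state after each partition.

Partition 1: pivot=20 at index 4 -> [17, 11, 14, -2, 20]
Partition 2: pivot=-2 at index 0 -> [-2, 11, 14, 17, 20]
Partition 3: pivot=17 at index 3 -> [-2, 11, 14, 17, 20]
Partition 4: pivot=14 at index 2 -> [-2, 11, 14, 17, 20]


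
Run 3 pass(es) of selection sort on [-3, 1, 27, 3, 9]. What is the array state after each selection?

Pass 1: Select minimum -3 at index 0, swap -> [-3, 1, 27, 3, 9]
Pass 2: Select minimum 1 at index 1, swap -> [-3, 1, 27, 3, 9]
Pass 3: Select minimum 3 at index 3, swap -> [-3, 1, 3, 27, 9]


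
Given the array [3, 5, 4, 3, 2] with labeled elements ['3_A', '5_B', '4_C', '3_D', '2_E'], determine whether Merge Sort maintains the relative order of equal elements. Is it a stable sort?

Trace Merge Sort on the labeled array (the key is the number; the letter only tracks identity):
  Merge [3_A] + [5_B] -> [3_A, 5_B]
  Merge [3_D] + [2_E] -> [2_E, 3_D]
  Merge [4_C] + [2_E, 3_D] -> [2_E, 3_D, 4_C]
  Merge [3_A, 5_B] + [2_E, 3_D, 4_C] -> [2_E, 3_A, 3_D, 4_C, 5_B]
Final order: [2_E, 3_A, 3_D, 4_C, 5_B]
Equal keys:
  value 3: originally 3_A, 3_D; after sorting 3_A, 3_D -> order preserved
All equal keys kept their original relative order. Merge Sort is stable: when the heads of the two halves are equal the merge takes from the left half first.
Answer: Stable


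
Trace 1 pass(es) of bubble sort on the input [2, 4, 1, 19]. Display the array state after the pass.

After pass 1: [2, 1, 4, 19] (1 swaps)
Total swaps: 1


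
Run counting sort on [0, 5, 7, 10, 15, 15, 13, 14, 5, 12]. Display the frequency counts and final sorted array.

Count array: [1, 0, 0, 0, 0, 2, 0, 1, 0, 0, 1, 0, 1, 1, 1, 2]
(count[i] = number of elements equal to i)
Cumulative count: [1, 1, 1, 1, 1, 3, 3, 4, 4, 4, 5, 5, 6, 7, 8, 10]
Sorted: [0, 5, 5, 7, 10, 12, 13, 14, 15, 15]


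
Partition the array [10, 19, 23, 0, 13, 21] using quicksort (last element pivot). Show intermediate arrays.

Partition 1: pivot=21 at index 4 -> [10, 19, 0, 13, 21, 23]
Partition 2: pivot=13 at index 2 -> [10, 0, 13, 19, 21, 23]
Partition 3: pivot=0 at index 0 -> [0, 10, 13, 19, 21, 23]


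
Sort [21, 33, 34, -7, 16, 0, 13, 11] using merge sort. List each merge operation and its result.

Divide and conquer:
  Merge [21] + [33] -> [21, 33]
  Merge [34] + [-7] -> [-7, 34]
  Merge [21, 33] + [-7, 34] -> [-7, 21, 33, 34]
  Merge [16] + [0] -> [0, 16]
  Merge [13] + [11] -> [11, 13]
  Merge [0, 16] + [11, 13] -> [0, 11, 13, 16]
  Merge [-7, 21, 33, 34] + [0, 11, 13, 16] -> [-7, 0, 11, 13, 16, 21, 33, 34]


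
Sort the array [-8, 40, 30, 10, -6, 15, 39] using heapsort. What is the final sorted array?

Build heap: [40, 10, 39, -8, -6, 15, 30]
Extract 40: [39, 10, 30, -8, -6, 15, 40]
Extract 39: [30, 10, 15, -8, -6, 39, 40]
Extract 30: [15, 10, -6, -8, 30, 39, 40]
Extract 15: [10, -8, -6, 15, 30, 39, 40]
Extract 10: [-6, -8, 10, 15, 30, 39, 40]
Extract -6: [-8, -6, 10, 15, 30, 39, 40]


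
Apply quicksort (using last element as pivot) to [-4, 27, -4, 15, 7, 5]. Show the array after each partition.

Partition 1: pivot=5 at index 2 -> [-4, -4, 5, 15, 7, 27]
Partition 2: pivot=-4 at index 1 -> [-4, -4, 5, 15, 7, 27]
Partition 3: pivot=27 at index 5 -> [-4, -4, 5, 15, 7, 27]
Partition 4: pivot=7 at index 3 -> [-4, -4, 5, 7, 15, 27]


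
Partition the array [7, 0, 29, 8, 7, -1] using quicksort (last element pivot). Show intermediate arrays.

Partition 1: pivot=-1 at index 0 -> [-1, 0, 29, 8, 7, 7]
Partition 2: pivot=7 at index 3 -> [-1, 0, 7, 7, 29, 8]
Partition 3: pivot=7 at index 2 -> [-1, 0, 7, 7, 29, 8]
Partition 4: pivot=8 at index 4 -> [-1, 0, 7, 7, 8, 29]


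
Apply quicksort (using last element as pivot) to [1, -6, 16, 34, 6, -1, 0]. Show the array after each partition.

Partition 1: pivot=0 at index 2 -> [-6, -1, 0, 34, 6, 1, 16]
Partition 2: pivot=-1 at index 1 -> [-6, -1, 0, 34, 6, 1, 16]
Partition 3: pivot=16 at index 5 -> [-6, -1, 0, 6, 1, 16, 34]
Partition 4: pivot=1 at index 3 -> [-6, -1, 0, 1, 6, 16, 34]


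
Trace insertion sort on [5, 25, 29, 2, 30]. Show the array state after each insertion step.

First element 5 is already 'sorted'
Insert 25: shifted 0 elements -> [5, 25, 29, 2, 30]
Insert 29: shifted 0 elements -> [5, 25, 29, 2, 30]
Insert 2: shifted 3 elements -> [2, 5, 25, 29, 30]
Insert 30: shifted 0 elements -> [2, 5, 25, 29, 30]


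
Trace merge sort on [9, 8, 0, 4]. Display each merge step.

Divide and conquer:
  Merge [9] + [8] -> [8, 9]
  Merge [0] + [4] -> [0, 4]
  Merge [8, 9] + [0, 4] -> [0, 4, 8, 9]


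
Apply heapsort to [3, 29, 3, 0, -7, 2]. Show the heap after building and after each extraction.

Build heap: [29, 3, 3, 0, -7, 2]
Extract 29: [3, 2, 3, 0, -7, 29]
Extract 3: [3, 2, -7, 0, 3, 29]
Extract 3: [2, 0, -7, 3, 3, 29]
Extract 2: [0, -7, 2, 3, 3, 29]
Extract 0: [-7, 0, 2, 3, 3, 29]


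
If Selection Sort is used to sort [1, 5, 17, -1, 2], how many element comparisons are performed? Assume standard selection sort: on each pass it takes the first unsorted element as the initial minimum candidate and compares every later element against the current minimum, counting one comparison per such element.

Pass 1: scan indices 1..4 for the minimum = 4 comparison(s); min is -1, place at index 0 -> [-1, 5, 17, 1, 2]
Pass 2: scan indices 2..4 for the minimum = 3 comparison(s); min is 1, place at index 1 -> [-1, 1, 17, 5, 2]
Pass 3: scan indices 3..4 for the minimum = 2 comparison(s); min is 2, place at index 2 -> [-1, 1, 2, 5, 17]
Pass 4: scan indices 4..4 for the minimum = 1 comparison(s); min is 5, place at index 3 -> [-1, 1, 2, 5, 17]
Selection sort always scans the whole unsorted suffix, so the count is (n-1) + (n-2) + ... + 1 = n(n-1)/2 = 5*4/2 = 10 regardless of the input order.
Total comparisons: 4 + 3 + 2 + 1 = 10


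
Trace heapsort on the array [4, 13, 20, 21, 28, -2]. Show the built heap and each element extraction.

Build heap: [28, 21, 20, 4, 13, -2]
Extract 28: [21, 13, 20, 4, -2, 28]
Extract 21: [20, 13, -2, 4, 21, 28]
Extract 20: [13, 4, -2, 20, 21, 28]
Extract 13: [4, -2, 13, 20, 21, 28]
Extract 4: [-2, 4, 13, 20, 21, 28]


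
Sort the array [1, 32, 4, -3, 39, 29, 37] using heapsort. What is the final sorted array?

Build heap: [39, 32, 37, -3, 1, 29, 4]
Extract 39: [37, 32, 29, -3, 1, 4, 39]
Extract 37: [32, 4, 29, -3, 1, 37, 39]
Extract 32: [29, 4, 1, -3, 32, 37, 39]
Extract 29: [4, -3, 1, 29, 32, 37, 39]
Extract 4: [1, -3, 4, 29, 32, 37, 39]
Extract 1: [-3, 1, 4, 29, 32, 37, 39]


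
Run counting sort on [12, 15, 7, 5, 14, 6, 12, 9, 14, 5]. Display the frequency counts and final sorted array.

Count array: [0, 0, 0, 0, 0, 2, 1, 1, 0, 1, 0, 0, 2, 0, 2, 1]
(count[i] = number of elements equal to i)
Cumulative count: [0, 0, 0, 0, 0, 2, 3, 4, 4, 5, 5, 5, 7, 7, 9, 10]
Sorted: [5, 5, 6, 7, 9, 12, 12, 14, 14, 15]


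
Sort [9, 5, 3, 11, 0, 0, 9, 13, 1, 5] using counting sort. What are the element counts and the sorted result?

Count array: [2, 1, 0, 1, 0, 2, 0, 0, 0, 2, 0, 1, 0, 1]
(count[i] = number of elements equal to i)
Cumulative count: [2, 3, 3, 4, 4, 6, 6, 6, 6, 8, 8, 9, 9, 10]
Sorted: [0, 0, 1, 3, 5, 5, 9, 9, 11, 13]


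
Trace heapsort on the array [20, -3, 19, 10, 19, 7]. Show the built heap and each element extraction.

Build heap: [20, 19, 19, 10, -3, 7]
Extract 20: [19, 10, 19, 7, -3, 20]
Extract 19: [19, 10, -3, 7, 19, 20]
Extract 19: [10, 7, -3, 19, 19, 20]
Extract 10: [7, -3, 10, 19, 19, 20]
Extract 7: [-3, 7, 10, 19, 19, 20]


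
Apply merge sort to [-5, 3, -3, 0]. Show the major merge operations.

Divide and conquer:
  Merge [-5] + [3] -> [-5, 3]
  Merge [-3] + [0] -> [-3, 0]
  Merge [-5, 3] + [-3, 0] -> [-5, -3, 0, 3]


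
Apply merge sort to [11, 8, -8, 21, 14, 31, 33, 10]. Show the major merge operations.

Divide and conquer:
  Merge [11] + [8] -> [8, 11]
  Merge [-8] + [21] -> [-8, 21]
  Merge [8, 11] + [-8, 21] -> [-8, 8, 11, 21]
  Merge [14] + [31] -> [14, 31]
  Merge [33] + [10] -> [10, 33]
  Merge [14, 31] + [10, 33] -> [10, 14, 31, 33]
  Merge [-8, 8, 11, 21] + [10, 14, 31, 33] -> [-8, 8, 10, 11, 14, 21, 31, 33]
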